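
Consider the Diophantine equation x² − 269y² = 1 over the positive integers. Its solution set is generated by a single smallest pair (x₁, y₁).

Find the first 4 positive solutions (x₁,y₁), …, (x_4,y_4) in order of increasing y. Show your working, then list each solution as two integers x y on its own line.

13449 820
361751201 22056360
9730383791049 593271970460
261727862849884801 15957829439376720

d=269: √d = [16; 2,2,32] (ℓ=3, odd), read p_5/q_5
i=0: a=16 ⇒ p=16, q=1
i=1: a=2 ⇒ p=33, q=2
…
i=3: a=32 ⇒ p=2657, q=162
i=4: a=2 ⇒ p=5396, q=329
i=5: a=2 ⇒ p=13449, q=820
(x₁, y₁) = (13449, 820);  13449² − 269·820² = 1 ✓
n=2: (13449,820)∘(13449,820) = (13449·13449+269·820·820, 13449·820+820·13449) = (361751201,22056360)
n=3: (361751201,22056360)∘(13449,820) = (13449·361751201+269·820·22056360, 13449·22056360+820·361751201) = (9730383791049,593271970460)
n=4: (9730383791049,593271970460)∘(13449,820) = (13449·9730383791049+269·820·593271970460, 13449·593271970460+820·9730383791049) = (261727862849884801,15957829439376720)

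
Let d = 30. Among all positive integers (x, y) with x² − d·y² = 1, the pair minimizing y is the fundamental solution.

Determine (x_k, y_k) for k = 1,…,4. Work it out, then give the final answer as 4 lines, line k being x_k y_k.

11 2
241 44
5291 966
116161 21208

d=30: √d = [5; 2,10] (ℓ=2, even), read p_1/q_1
step 0: (5, 1)  from 5·(1,0) + (0,1)
step 1: (11, 2)  from 2·(5,1) + (1,0)
fundamental: x₁=11, y₁=2  (since 121 − 30·4 = 1)
(x_2, y_2) = (11·11 + 30·2·2, 11·2 + 2·11) = (241, 44)
(x_3, y_3) = (11·241 + 30·2·44, 11·44 + 2·241) = (5291, 966)
(x_4, y_4) = (11·5291 + 30·2·966, 11·966 + 2·5291) = (116161, 21208)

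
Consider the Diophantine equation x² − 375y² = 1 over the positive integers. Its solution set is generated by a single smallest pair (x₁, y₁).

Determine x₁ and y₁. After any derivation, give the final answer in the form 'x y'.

d=375: √d = [19; 2,1,2,1,5,1,2,1,2,38] (ℓ=10, even), read p_9/q_9
a_0=19:  p_0=19·1+0=19,  q_0=19·0+1=1
a_1=2:  p_1=2·19+1=39,  q_1=2·1+0=2
…
a_3=2:  p_3=2·58+39=155,  q_3=2·3+2=8
…
a_8=1:  p_8=1·4086+1433=5519,  q_8=1·211+74=285
a_9=2:  p_9=2·5519+4086=15124,  q_9=2·285+211=781
→ (15124, 781).  Check: 15124²=228735376, 375·781²=228735375, difference 1.

15124 781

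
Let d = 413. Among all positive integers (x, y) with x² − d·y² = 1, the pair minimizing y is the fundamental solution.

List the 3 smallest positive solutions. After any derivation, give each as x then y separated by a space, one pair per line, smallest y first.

113399 5580
25718666401 1265532840
5832942102300599 287020317040740

[20; 3,9,1,4,1,9,3,40] for √413; ℓ=8 ⇒ convergent index 7
a_0=20:  p_0=20·1+0=20,  q_0=20·0+1=1
a_1=3:  p_1=3·20+1=61,  q_1=3·1+0=3
a_2=9:  p_2=9·61+20=569,  q_2=9·3+1=28
a_3=1:  p_3=1·569+61=630,  q_3=1·28+3=31
…
a_6=9:  p_6=9·3719+3089=36560,  q_6=9·183+152=1799
a_7=3:  p_7=3·36560+3719=113399,  q_7=3·1799+183=5580
fundamental: x₁=113399, y₁=5580  (since 12859333201 − 413·31136400 = 1)
n=2: (113399,5580)∘(113399,5580) = (113399·113399+413·5580·5580, 113399·5580+5580·113399) = (25718666401,1265532840)
n=3: (25718666401,1265532840)∘(113399,5580) = (113399·25718666401+413·5580·1265532840, 113399·1265532840+5580·25718666401) = (5832942102300599,287020317040740)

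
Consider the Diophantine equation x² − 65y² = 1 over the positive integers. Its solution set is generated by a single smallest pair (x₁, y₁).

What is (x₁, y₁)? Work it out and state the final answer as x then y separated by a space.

129 16

√65 → a₀=8, period (16); ℓ=1 odd so k=1
i=0: a=8 ⇒ p=8, q=1
i=1: a=16 ⇒ p=129, q=16
→ (129, 16).  Check: 129²=16641, 65·16²=16640, difference 1.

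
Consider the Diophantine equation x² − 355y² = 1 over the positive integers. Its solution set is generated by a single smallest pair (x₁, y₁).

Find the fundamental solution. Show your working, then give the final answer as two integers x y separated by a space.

[18; 1,5,3,3,1,6,1,3,3,5,1,36] for √355; ℓ=12 ⇒ convergent index 11
k=0  a_k=18  p_k/q_k = 18/1
…
k=2  a_k=5  p_k/q_k = 113/6
…
k=7  a_k=1  p_k/q_k = 12002/637
…
k=10  a_k=5  p_k/q_k = 803418/42641
k=11  a_k=1  p_k/q_k = 954809/50676
fundamental: x₁=954809, y₁=50676  (since 911660226481 − 355·2568056976 = 1)

954809 50676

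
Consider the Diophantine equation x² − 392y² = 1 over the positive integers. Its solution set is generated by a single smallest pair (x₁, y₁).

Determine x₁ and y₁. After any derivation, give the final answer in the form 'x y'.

99 5

√392 = [19; 1,3,1,38, …], period ℓ=4 (even) → k=3
a_0=19:  p_0=19·1+0=19,  q_0=19·0+1=1
a_1=1:  p_1=1·19+1=20,  q_1=1·1+0=1
a_2=3:  p_2=3·20+19=79,  q_2=3·1+1=4
a_3=1:  p_3=1·79+20=99,  q_3=1·4+1=5
fundamental: x₁=99, y₁=5  (since 9801 − 392·25 = 1)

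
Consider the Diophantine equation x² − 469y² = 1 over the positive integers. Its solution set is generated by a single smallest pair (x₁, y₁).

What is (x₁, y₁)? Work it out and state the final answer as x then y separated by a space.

d=469: √d = [21; 1,1,1,10,6,10,1,1,1,42] (ℓ=10, even), read p_9/q_9
step 0: (21, 1)  from 21·(1,0) + (0,1)
step 1: (22, 1)  from 1·(21,1) + (1,0)
…
step 4: (693, 32)  from 10·(65,3) + (43,2)
…
step 8: (90069, 4159)  from 1·(47146,2177) + (42923,1982)
step 9: (137215, 6336)  from 1·(90069,4159) + (47146,2177)
fundamental: x₁=137215, y₁=6336  (since 18827956225 − 469·40144896 = 1)

137215 6336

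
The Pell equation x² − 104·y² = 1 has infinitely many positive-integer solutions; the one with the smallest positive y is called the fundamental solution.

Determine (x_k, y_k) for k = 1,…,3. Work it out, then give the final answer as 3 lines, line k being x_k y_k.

51 5
5201 510
530451 52015

[10; 5,20] for √104; ℓ=2 ⇒ convergent index 1
step 0: (10, 1)  from 10·(1,0) + (0,1)
step 1: (51, 5)  from 5·(10,1) + (1,0)
fundamental: x₁=51, y₁=5  (since 2601 − 104·25 = 1)
k=2:  x_2 = 51·51+104·5·5 = 5201,  y_2 = 51·5+5·51 = 510
k=3:  x_3 = 51·5201+104·5·510 = 530451,  y_3 = 51·510+5·5201 = 52015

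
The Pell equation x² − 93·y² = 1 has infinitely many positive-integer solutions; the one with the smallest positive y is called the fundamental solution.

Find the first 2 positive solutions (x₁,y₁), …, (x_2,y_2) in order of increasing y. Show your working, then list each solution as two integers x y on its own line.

12151 1260
295293601 30620520

d=93: √d = [9; 1,1,1,4,6,4,1,1,1,18] (ℓ=10, even), read p_9/q_9
a_0=9:  p_0=9·1+0=9,  q_0=9·0+1=1
a_1=1:  p_1=1·9+1=10,  q_1=1·1+0=1
a_2=1:  p_2=1·10+9=19,  q_2=1·1+1=2
…
a_5=6:  p_5=6·135+29=839,  q_5=6·14+3=87
a_6=4:  p_6=4·839+135=3491,  q_6=4·87+14=362
a_7=1:  p_7=1·3491+839=4330,  q_7=1·362+87=449
a_8=1:  p_8=1·4330+3491=7821,  q_8=1·449+362=811
a_9=1:  p_9=1·7821+4330=12151,  q_9=1·811+449=1260
→ (12151, 1260).  Check: 12151²=147646801, 93·1260²=147646800, difference 1.
n=2: (12151,1260)∘(12151,1260) = (12151·12151+93·1260·1260, 12151·1260+1260·12151) = (295293601,30620520)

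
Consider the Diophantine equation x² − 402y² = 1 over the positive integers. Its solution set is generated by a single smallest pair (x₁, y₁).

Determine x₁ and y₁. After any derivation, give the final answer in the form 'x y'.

401 20

√402 → a₀=20, period (20,40); ℓ=2 even so k=1
i=0: a=20 ⇒ p=20, q=1
i=1: a=20 ⇒ p=401, q=20
→ (401, 20).  Check: 401²=160801, 402·20²=160800, difference 1.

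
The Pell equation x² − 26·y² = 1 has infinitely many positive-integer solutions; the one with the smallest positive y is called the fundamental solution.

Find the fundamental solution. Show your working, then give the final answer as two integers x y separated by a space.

d=26: √d = [5; 10] (ℓ=1, odd), read p_1/q_1
k=0  a_k=5  p_k/q_k = 5/1
k=1  a_k=10  p_k/q_k = 51/10
fundamental: x₁=51, y₁=10  (since 2601 − 26·100 = 1)

51 10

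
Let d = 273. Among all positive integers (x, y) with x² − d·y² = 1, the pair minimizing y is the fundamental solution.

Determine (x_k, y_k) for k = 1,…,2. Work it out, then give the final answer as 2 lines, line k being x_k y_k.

727 44
1057057 63976

d=273: √d = [16; 1,1,10,1,1,32] (ℓ=6, even), read p_5/q_5
a_0=16:  p_0=16·1+0=16,  q_0=16·0+1=1
a_1=1:  p_1=1·16+1=17,  q_1=1·1+0=1
…
a_3=10:  p_3=10·33+17=347,  q_3=10·2+1=21
a_4=1:  p_4=1·347+33=380,  q_4=1·21+2=23
a_5=1:  p_5=1·380+347=727,  q_5=1·23+21=44
(x₁, y₁) = (727, 44);  727² − 273·44² = 1 ✓
n=2: (727,44)∘(727,44) = (727·727+273·44·44, 727·44+44·727) = (1057057,63976)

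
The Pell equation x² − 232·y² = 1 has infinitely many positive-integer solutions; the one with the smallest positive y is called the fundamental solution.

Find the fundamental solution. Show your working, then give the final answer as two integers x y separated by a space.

√232 → a₀=15, period (4,3,7,3,4,30); ℓ=6 even so k=5
i=0: a=15 ⇒ p=15, q=1
i=1: a=4 ⇒ p=61, q=4
i=2: a=3 ⇒ p=198, q=13
i=3: a=7 ⇒ p=1447, q=95
i=4: a=3 ⇒ p=4539, q=298
i=5: a=4 ⇒ p=19603, q=1287
→ (19603, 1287).  Check: 19603²=384277609, 232·1287²=384277608, difference 1.

19603 1287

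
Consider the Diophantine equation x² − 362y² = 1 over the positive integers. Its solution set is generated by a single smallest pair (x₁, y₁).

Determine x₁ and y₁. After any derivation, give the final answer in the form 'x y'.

723 38

d=362: √d = [19; 38] (ℓ=1, odd), read p_1/q_1
i=0: a=19 ⇒ p=19, q=1
i=1: a=38 ⇒ p=723, q=38
fundamental: x₁=723, y₁=38  (since 522729 − 362·1444 = 1)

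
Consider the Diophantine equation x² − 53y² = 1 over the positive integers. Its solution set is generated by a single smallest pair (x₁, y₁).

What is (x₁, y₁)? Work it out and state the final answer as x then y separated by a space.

√53 = [7; 3,1,1,3,14, …], period ℓ=5 (odd) → k=9
a_0=7:  p_0=7·1+0=7,  q_0=7·0+1=1
…
a_3=1:  p_3=1·29+22=51,  q_3=1·4+3=7
…
a_5=14:  p_5=14·182+51=2599,  q_5=14·25+7=357
a_6=3:  p_6=3·2599+182=7979,  q_6=3·357+25=1096
…
a_8=1:  p_8=1·10578+7979=18557,  q_8=1·1453+1096=2549
a_9=3:  p_9=3·18557+10578=66249,  q_9=3·2549+1453=9100
→ (66249, 9100).  Check: 66249²=4388930001, 53·9100²=4388930000, difference 1.

66249 9100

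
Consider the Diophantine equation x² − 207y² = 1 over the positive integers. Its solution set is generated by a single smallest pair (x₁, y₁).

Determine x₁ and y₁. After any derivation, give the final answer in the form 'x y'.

1151 80

√207 → a₀=14, period (2,1,1,2,1,1,2,28); ℓ=8 even so k=7
k=0  a_k=14  p_k/q_k = 14/1
k=1  a_k=2  p_k/q_k = 29/2
k=2  a_k=1  p_k/q_k = 43/3
k=3  a_k=1  p_k/q_k = 72/5
k=4  a_k=2  p_k/q_k = 187/13
k=5  a_k=1  p_k/q_k = 259/18
k=6  a_k=1  p_k/q_k = 446/31
k=7  a_k=2  p_k/q_k = 1151/80
(x₁, y₁) = (1151, 80);  1151² − 207·80² = 1 ✓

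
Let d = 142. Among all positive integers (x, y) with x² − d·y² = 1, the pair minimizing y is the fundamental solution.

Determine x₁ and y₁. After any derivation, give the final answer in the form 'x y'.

143 12

d=142: √d = [11; 1,10,1,22] (ℓ=4, even), read p_3/q_3
k=0  a_k=11  p_k/q_k = 11/1
…
k=2  a_k=10  p_k/q_k = 131/11
k=3  a_k=1  p_k/q_k = 143/12
(x₁, y₁) = (143, 12);  143² − 142·12² = 1 ✓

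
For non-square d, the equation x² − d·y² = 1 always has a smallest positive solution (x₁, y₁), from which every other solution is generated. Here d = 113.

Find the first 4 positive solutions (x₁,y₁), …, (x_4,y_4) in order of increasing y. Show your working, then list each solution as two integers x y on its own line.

√113 → a₀=10, period (1,1,1,2,2,1,1,1,20); ℓ=9 odd so k=17
k=0  a_k=10  p_k/q_k = 10/1
k=1  a_k=1  p_k/q_k = 11/1
k=2  a_k=1  p_k/q_k = 21/2
…
k=8  a_k=1  p_k/q_k = 776/73
…
k=10  a_k=1  p_k/q_k = 16785/1579
…
k=14  a_k=2  p_k/q_k = 313483/29490
…
k=16  a_k=1  p_k/q_k = 758918/71393
k=17  a_k=1  p_k/q_k = 1204353/113296
→ (1204353, 113296).  Check: 1204353²=1450466148609, 113·113296²=1450466148608, difference 1.
(x_2, y_2) = (1204353·1204353 + 113·113296·113296, 1204353·113296 + 113296·1204353) = (2900932297217, 272896754976)
(x_3, y_3) = (1204353·2900932297217 + 113·113296·272896754976, 1204353·272896754976 + 113296·2900932297217) = (6987493029899166849, 657328051091107760)
(x_4, y_4) = (1204353·6987493029899166849 + 113·113296·657328051091107760, 1204353·657328051091107760 + 113296·6987493029899166849) = (16830816386073401651890177, 1583310020631184911403584)

1204353 113296
2900932297217 272896754976
6987493029899166849 657328051091107760
16830816386073401651890177 1583310020631184911403584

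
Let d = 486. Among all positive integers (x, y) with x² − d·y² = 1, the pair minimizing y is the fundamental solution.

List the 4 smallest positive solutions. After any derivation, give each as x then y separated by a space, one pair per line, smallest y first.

485 22
470449 21340
456335045 20699778
442644523201 20078763320

[22; 22,44] for √486; ℓ=2 ⇒ convergent index 1
k=0  a_k=22  p_k/q_k = 22/1
k=1  a_k=22  p_k/q_k = 485/22
fundamental: x₁=485, y₁=22  (since 235225 − 486·484 = 1)
k=2:  x_2 = 485·485+486·22·22 = 470449,  y_2 = 485·22+22·485 = 21340
k=3:  x_3 = 485·470449+486·22·21340 = 456335045,  y_3 = 485·21340+22·470449 = 20699778
k=4:  x_4 = 485·456335045+486·22·20699778 = 442644523201,  y_4 = 485·20699778+22·456335045 = 20078763320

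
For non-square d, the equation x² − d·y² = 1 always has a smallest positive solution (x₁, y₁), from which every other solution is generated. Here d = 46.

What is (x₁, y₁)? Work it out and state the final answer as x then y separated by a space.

√46 = [6; 1,3,1,1,2,6,2,1,1,3,1,12, …], period ℓ=12 (even) → k=11
a_0=6:  p_0=6·1+0=6,  q_0=6·0+1=1
…
a_2=3:  p_2=3·7+6=27,  q_2=3·1+1=4
a_3=1:  p_3=1·27+7=34,  q_3=1·4+1=5
a_4=1:  p_4=1·34+27=61,  q_4=1·5+4=9
a_5=2:  p_5=2·61+34=156,  q_5=2·9+5=23
…
a_9=1:  p_9=1·3147+2150=5297,  q_9=1·464+317=781
a_10=3:  p_10=3·5297+3147=19038,  q_10=3·781+464=2807
a_11=1:  p_11=1·19038+5297=24335,  q_11=1·2807+781=3588
→ (24335, 3588).  Check: 24335²=592192225, 46·3588²=592192224, difference 1.

24335 3588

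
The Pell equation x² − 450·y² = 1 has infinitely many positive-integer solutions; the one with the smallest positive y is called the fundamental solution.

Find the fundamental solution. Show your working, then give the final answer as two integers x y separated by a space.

[21; 4,1,2,4,2,1,4,42] for √450; ℓ=8 ⇒ convergent index 7
k=0  a_k=21  p_k/q_k = 21/1
…
k=3  a_k=2  p_k/q_k = 297/14
k=4  a_k=4  p_k/q_k = 1294/61
…
k=6  a_k=1  p_k/q_k = 4179/197
k=7  a_k=4  p_k/q_k = 19601/924
→ (19601, 924).  Check: 19601²=384199201, 450·924²=384199200, difference 1.

19601 924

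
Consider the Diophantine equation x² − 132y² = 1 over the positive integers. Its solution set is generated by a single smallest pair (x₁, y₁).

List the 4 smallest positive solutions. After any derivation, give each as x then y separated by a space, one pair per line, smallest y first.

23 2
1057 92
48599 4230
2234497 194488

√132 → a₀=11, period (2,22); ℓ=2 even so k=1
k=0  a_k=11  p_k/q_k = 11/1
k=1  a_k=2  p_k/q_k = 23/2
→ (23, 2).  Check: 23²=529, 132·2²=528, difference 1.
k=2:  x_2 = 23·23+132·2·2 = 1057,  y_2 = 23·2+2·23 = 92
k=3:  x_3 = 23·1057+132·2·92 = 48599,  y_3 = 23·92+2·1057 = 4230
k=4:  x_4 = 23·48599+132·2·4230 = 2234497,  y_4 = 23·4230+2·48599 = 194488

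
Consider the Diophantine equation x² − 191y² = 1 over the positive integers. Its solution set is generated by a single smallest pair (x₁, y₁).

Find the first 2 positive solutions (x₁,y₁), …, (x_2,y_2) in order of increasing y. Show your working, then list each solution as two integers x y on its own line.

[13; 1,4,1,1,3,…,4,1,26] for √191; ℓ=16 ⇒ convergent index 15
step 0: (13, 1)  from 13·(1,0) + (0,1)
step 1: (14, 1)  from 1·(13,1) + (1,0)
step 2: (69, 5)  from 4·(14,1) + (13,1)
step 3: (83, 6)  from 1·(69,5) + (14,1)
step 4: (152, 11)  from 1·(83,6) + (69,5)
step 5: (539, 39)  from 3·(152,11) + (83,6)
…
step 8: (40217, 2910)  from 13·(2999,217) + (1230,89)
step 9: (83433, 6037)  from 2·(40217,2910) + (2999,217)
step 10: (207083, 14984)  from 2·(83433,6037) + (40217,2910)
step 11: (704682, 50989)  from 3·(207083,14984) + (83433,6037)
step 12: (911765, 65973)  from 1·(704682,50989) + (207083,14984)
…
step 14: (7377553, 533821)  from 4·(1616447,116962) + (911765,65973)
step 15: (8994000, 650783)  from 1·(7377553,533821) + (1616447,116962)
→ (8994000, 650783).  Check: 8994000²=80892036000000, 191·650783²=80892035999999, difference 1.
k=2:  x_2 = 8994000·8994000+191·650783·650783 = 161784071999999,  y_2 = 8994000·650783+650783·8994000 = 11706284604000

8994000 650783
161784071999999 11706284604000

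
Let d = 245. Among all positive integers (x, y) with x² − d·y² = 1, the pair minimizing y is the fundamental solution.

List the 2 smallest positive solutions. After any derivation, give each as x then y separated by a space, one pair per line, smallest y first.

[15; 1,1,1,7,6,7,1,1,1,30] for √245; ℓ=10 ⇒ convergent index 9
i=0: a=15 ⇒ p=15, q=1
i=1: a=1 ⇒ p=16, q=1
…
i=8: a=1 ⇒ p=33825, q=2161
i=9: a=1 ⇒ p=51841, q=3312
→ (51841, 3312).  Check: 51841²=2687489281, 245·3312²=2687489280, difference 1.
n=2: (51841,3312)∘(51841,3312) = (51841·51841+245·3312·3312, 51841·3312+3312·51841) = (5374978561,343394784)

51841 3312
5374978561 343394784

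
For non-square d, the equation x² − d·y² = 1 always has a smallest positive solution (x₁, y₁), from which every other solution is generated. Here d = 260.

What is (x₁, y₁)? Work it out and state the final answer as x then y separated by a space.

d=260: √d = [16; 8,32] (ℓ=2, even), read p_1/q_1
k=0  a_k=16  p_k/q_k = 16/1
k=1  a_k=8  p_k/q_k = 129/8
fundamental: x₁=129, y₁=8  (since 16641 − 260·64 = 1)

129 8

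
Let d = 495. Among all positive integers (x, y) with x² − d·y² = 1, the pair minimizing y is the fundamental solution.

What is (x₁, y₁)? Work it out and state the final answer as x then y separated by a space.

√495 = [22; 4,44, …], period ℓ=2 (even) → k=1
a_0=22:  p_0=22·1+0=22,  q_0=22·0+1=1
a_1=4:  p_1=4·22+1=89,  q_1=4·1+0=4
(x₁, y₁) = (89, 4);  89² − 495·4² = 1 ✓

89 4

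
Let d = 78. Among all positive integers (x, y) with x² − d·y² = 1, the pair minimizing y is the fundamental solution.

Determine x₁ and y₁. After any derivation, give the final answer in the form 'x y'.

[8; 1,4,1,16] for √78; ℓ=4 ⇒ convergent index 3
a_0=8:  p_0=8·1+0=8,  q_0=8·0+1=1
…
a_2=4:  p_2=4·9+8=44,  q_2=4·1+1=5
a_3=1:  p_3=1·44+9=53,  q_3=1·5+1=6
fundamental: x₁=53, y₁=6  (since 2809 − 78·36 = 1)

53 6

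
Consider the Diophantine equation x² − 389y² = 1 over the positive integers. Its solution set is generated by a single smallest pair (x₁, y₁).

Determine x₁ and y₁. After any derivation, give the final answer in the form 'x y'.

√389 = [19; 1,2,1,1,1,1,2,1,38, …], period ℓ=9 (odd) → k=17
k=0  a_k=19  p_k/q_k = 19/1
…
k=7  a_k=2  p_k/q_k = 927/47
k=8  a_k=1  p_k/q_k = 1282/65
…
k=12  a_k=1  p_k/q_k = 202418/10263
…
k=16  a_k=2  p_k/q_k = 2376809/120509
k=17  a_k=1  p_k/q_k = 3287049/166660
fundamental: x₁=3287049, y₁=166660  (since 10804691128401 − 389·27775555600 = 1)

3287049 166660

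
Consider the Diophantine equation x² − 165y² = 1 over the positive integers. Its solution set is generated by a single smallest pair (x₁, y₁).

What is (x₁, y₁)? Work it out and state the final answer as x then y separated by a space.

√165 → a₀=12, period (1,5,2,5,1,24); ℓ=6 even so k=5
step 0: (12, 1)  from 12·(1,0) + (0,1)
…
step 3: (167, 13)  from 2·(77,6) + (13,1)
step 4: (912, 71)  from 5·(167,13) + (77,6)
step 5: (1079, 84)  from 1·(912,71) + (167,13)
(x₁, y₁) = (1079, 84);  1079² − 165·84² = 1 ✓

1079 84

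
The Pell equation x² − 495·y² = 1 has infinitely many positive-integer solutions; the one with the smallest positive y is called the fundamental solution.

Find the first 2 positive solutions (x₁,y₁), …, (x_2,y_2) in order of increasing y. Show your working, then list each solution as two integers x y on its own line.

89 4
15841 712

√495 → a₀=22, period (4,44); ℓ=2 even so k=1
i=0: a=22 ⇒ p=22, q=1
i=1: a=4 ⇒ p=89, q=4
fundamental: x₁=89, y₁=4  (since 7921 − 495·16 = 1)
k=2:  x_2 = 89·89+495·4·4 = 15841,  y_2 = 89·4+4·89 = 712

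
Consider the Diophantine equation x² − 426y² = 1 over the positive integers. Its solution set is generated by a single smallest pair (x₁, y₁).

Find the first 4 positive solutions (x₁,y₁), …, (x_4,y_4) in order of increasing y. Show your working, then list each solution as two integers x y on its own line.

88751 4300
15753480001 763258600
2796274207048751 135479928012900
496344264283813920001 24047958181382517200

√426 → a₀=20, period (1,1,1,3,2,6,2,3,1,1,1,40); ℓ=12 even so k=11
a_0=20:  p_0=20·1+0=20,  q_0=20·0+1=1
…
a_4=3:  p_4=3·62+41=227,  q_4=3·3+2=11
…
a_6=6:  p_6=6·516+227=3323,  q_6=6·25+11=161
…
a_8=3:  p_8=3·7162+3323=24809,  q_8=3·347+161=1202
…
a_10=1:  p_10=1·31971+24809=56780,  q_10=1·1549+1202=2751
a_11=1:  p_11=1·56780+31971=88751,  q_11=1·2751+1549=4300
(x₁, y₁) = (88751, 4300);  88751² − 426·4300² = 1 ✓
n=2: (88751,4300)∘(88751,4300) = (88751·88751+426·4300·4300, 88751·4300+4300·88751) = (15753480001,763258600)
n=3: (15753480001,763258600)∘(88751,4300) = (88751·15753480001+426·4300·763258600, 88751·763258600+4300·15753480001) = (2796274207048751,135479928012900)
n=4: (2796274207048751,135479928012900)∘(88751,4300) = (88751·2796274207048751+426·4300·135479928012900, 88751·135479928012900+4300·2796274207048751) = (496344264283813920001,24047958181382517200)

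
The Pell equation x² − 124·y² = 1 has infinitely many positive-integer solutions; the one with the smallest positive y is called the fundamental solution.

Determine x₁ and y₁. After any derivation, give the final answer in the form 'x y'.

[11; 7,2,1,1,1,…,2,7,22] for √124; ℓ=16 ⇒ convergent index 15
step 0: (11, 1)  from 11·(1,0) + (0,1)
…
step 2: (167, 15)  from 2·(78,7) + (11,1)
step 3: (245, 22)  from 1·(167,15) + (78,7)
step 4: (412, 37)  from 1·(245,22) + (167,15)
step 5: (657, 59)  from 1·(412,37) + (245,22)
step 6: (2383, 214)  from 3·(657,59) + (412,37)
step 7: (3040, 273)  from 1·(2383,214) + (657,59)
step 8: (14543, 1306)  from 4·(3040,273) + (2383,214)
…
step 10: (67292, 6043)  from 3·(17583,1579) + (14543,1306)
step 11: (84875, 7622)  from 1·(67292,6043) + (17583,1579)
step 12: (152167, 13665)  from 1·(84875,7622) + (67292,6043)
step 13: (237042, 21287)  from 1·(152167,13665) + (84875,7622)
step 14: (626251, 56239)  from 2·(237042,21287) + (152167,13665)
step 15: (4620799, 414960)  from 7·(626251,56239) + (237042,21287)
→ (4620799, 414960).  Check: 4620799²=21351783398401, 124·414960²=21351783398400, difference 1.

4620799 414960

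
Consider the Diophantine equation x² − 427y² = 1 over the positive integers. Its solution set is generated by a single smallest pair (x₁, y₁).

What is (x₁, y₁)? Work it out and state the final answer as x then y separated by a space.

62 3

[20; 1,1,1,40] for √427; ℓ=4 ⇒ convergent index 3
k=0  a_k=20  p_k/q_k = 20/1
…
k=2  a_k=1  p_k/q_k = 41/2
k=3  a_k=1  p_k/q_k = 62/3
(x₁, y₁) = (62, 3);  62² − 427·3² = 1 ✓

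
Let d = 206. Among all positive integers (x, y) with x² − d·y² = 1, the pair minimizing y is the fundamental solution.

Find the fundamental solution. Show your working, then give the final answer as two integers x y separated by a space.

√206 = [14; 2,1,5,14,5,1,2,28, …], period ℓ=8 (even) → k=7
k=0  a_k=14  p_k/q_k = 14/1
k=1  a_k=2  p_k/q_k = 29/2
k=2  a_k=1  p_k/q_k = 43/3
…
k=4  a_k=14  p_k/q_k = 3459/241
k=5  a_k=5  p_k/q_k = 17539/1222
k=6  a_k=1  p_k/q_k = 20998/1463
k=7  a_k=2  p_k/q_k = 59535/4148
fundamental: x₁=59535, y₁=4148  (since 3544416225 − 206·17205904 = 1)

59535 4148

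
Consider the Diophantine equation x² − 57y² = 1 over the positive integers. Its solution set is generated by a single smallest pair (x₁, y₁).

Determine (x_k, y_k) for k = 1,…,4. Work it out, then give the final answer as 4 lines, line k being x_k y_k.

√57 = [7; 1,1,4,1,1,14, …], period ℓ=6 (even) → k=5
i=0: a=7 ⇒ p=7, q=1
…
i=2: a=1 ⇒ p=15, q=2
i=3: a=4 ⇒ p=68, q=9
i=4: a=1 ⇒ p=83, q=11
i=5: a=1 ⇒ p=151, q=20
fundamental: x₁=151, y₁=20  (since 22801 − 57·400 = 1)
n=2: (151,20)∘(151,20) = (151·151+57·20·20, 151·20+20·151) = (45601,6040)
n=3: (45601,6040)∘(151,20) = (151·45601+57·20·6040, 151·6040+20·45601) = (13771351,1824060)
n=4: (13771351,1824060)∘(151,20) = (151·13771351+57·20·1824060, 151·1824060+20·13771351) = (4158902401,550860080)

151 20
45601 6040
13771351 1824060
4158902401 550860080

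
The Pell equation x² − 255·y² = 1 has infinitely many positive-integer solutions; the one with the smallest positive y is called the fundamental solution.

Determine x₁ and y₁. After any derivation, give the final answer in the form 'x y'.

16 1

[15; 1,30] for √255; ℓ=2 ⇒ convergent index 1
a_0=15:  p_0=15·1+0=15,  q_0=15·0+1=1
a_1=1:  p_1=1·15+1=16,  q_1=1·1+0=1
fundamental: x₁=16, y₁=1  (since 256 − 255·1 = 1)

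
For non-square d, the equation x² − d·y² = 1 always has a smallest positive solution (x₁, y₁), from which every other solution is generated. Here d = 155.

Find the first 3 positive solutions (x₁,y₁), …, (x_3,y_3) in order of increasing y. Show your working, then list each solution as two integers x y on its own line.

d=155: √d = [12; 2,4,2,24] (ℓ=4, even), read p_3/q_3
k=0  a_k=12  p_k/q_k = 12/1
…
k=2  a_k=4  p_k/q_k = 112/9
k=3  a_k=2  p_k/q_k = 249/20
→ (249, 20).  Check: 249²=62001, 155·20²=62000, difference 1.
n=2: (249,20)∘(249,20) = (249·249+155·20·20, 249·20+20·249) = (124001,9960)
n=3: (124001,9960)∘(249,20) = (249·124001+155·20·9960, 249·9960+20·124001) = (61752249,4960060)

249 20
124001 9960
61752249 4960060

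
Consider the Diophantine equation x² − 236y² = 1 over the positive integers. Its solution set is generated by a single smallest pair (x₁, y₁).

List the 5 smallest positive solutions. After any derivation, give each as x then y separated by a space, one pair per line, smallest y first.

561799 36570
631236232801 41089978860
709255768702176199 46168618067101710
796918363201596536611201 51874966922918257173720
895415879055878209574570044999 58286609084610939305810342850

[15; 2,1,3,5,1,6,1,5,3,1,2,30] for √236; ℓ=12 ⇒ convergent index 11
a_0=15:  p_0=15·1+0=15,  q_0=15·0+1=1
a_1=2:  p_1=2·15+1=31,  q_1=2·1+0=2
a_2=1:  p_2=1·31+15=46,  q_2=1·2+1=3
a_3=3:  p_3=3·46+31=169,  q_3=3·3+2=11
a_4=5:  p_4=5·169+46=891,  q_4=5·11+3=58
…
a_7=1:  p_7=1·7251+1060=8311,  q_7=1·472+69=541
…
a_9=3:  p_9=3·48806+8311=154729,  q_9=3·3177+541=10072
a_10=1:  p_10=1·154729+48806=203535,  q_10=1·10072+3177=13249
a_11=2:  p_11=2·203535+154729=561799,  q_11=2·13249+10072=36570
fundamental: x₁=561799, y₁=36570  (since 315618116401 − 236·1337364900 = 1)
(x_2, y_2) = (561799·561799 + 236·36570·36570, 561799·36570 + 36570·561799) = (631236232801, 41089978860)
(x_3, y_3) = (561799·631236232801 + 236·36570·41089978860, 561799·41089978860 + 36570·631236232801) = (709255768702176199, 46168618067101710)
(x_4, y_4) = (561799·709255768702176199 + 236·36570·46168618067101710, 561799·46168618067101710 + 36570·709255768702176199) = (796918363201596536611201, 51874966922918257173720)
(x_5, y_5) = (561799·796918363201596536611201 + 236·36570·51874966922918257173720, 561799·51874966922918257173720 + 36570·796918363201596536611201) = (895415879055878209574570044999, 58286609084610939305810342850)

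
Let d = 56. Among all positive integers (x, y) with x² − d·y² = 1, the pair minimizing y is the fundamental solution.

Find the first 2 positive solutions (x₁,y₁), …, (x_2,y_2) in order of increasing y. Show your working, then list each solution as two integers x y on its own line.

15 2
449 60

√56 = [7; 2,14, …], period ℓ=2 (even) → k=1
step 0: (7, 1)  from 7·(1,0) + (0,1)
step 1: (15, 2)  from 2·(7,1) + (1,0)
(x₁, y₁) = (15, 2);  15² − 56·2² = 1 ✓
(x_2, y_2) = (15·15 + 56·2·2, 15·2 + 2·15) = (449, 60)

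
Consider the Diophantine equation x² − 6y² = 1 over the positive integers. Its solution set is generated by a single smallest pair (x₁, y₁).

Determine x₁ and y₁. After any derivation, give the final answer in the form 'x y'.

5 2

[2; 2,4] for √6; ℓ=2 ⇒ convergent index 1
i=0: a=2 ⇒ p=2, q=1
i=1: a=2 ⇒ p=5, q=2
(x₁, y₁) = (5, 2);  5² − 6·2² = 1 ✓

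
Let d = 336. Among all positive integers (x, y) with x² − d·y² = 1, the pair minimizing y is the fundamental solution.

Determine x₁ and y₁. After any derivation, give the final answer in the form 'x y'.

√336 = [18; 3,36, …], period ℓ=2 (even) → k=1
i=0: a=18 ⇒ p=18, q=1
i=1: a=3 ⇒ p=55, q=3
(x₁, y₁) = (55, 3);  55² − 336·3² = 1 ✓

55 3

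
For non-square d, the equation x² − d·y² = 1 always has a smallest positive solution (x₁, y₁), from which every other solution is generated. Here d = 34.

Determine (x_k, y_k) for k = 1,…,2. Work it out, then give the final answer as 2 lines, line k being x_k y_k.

35 6
2449 420

√34 = [5; 1,4,1,10, …], period ℓ=4 (even) → k=3
step 0: (5, 1)  from 5·(1,0) + (0,1)
step 1: (6, 1)  from 1·(5,1) + (1,0)
step 2: (29, 5)  from 4·(6,1) + (5,1)
step 3: (35, 6)  from 1·(29,5) + (6,1)
fundamental: x₁=35, y₁=6  (since 1225 − 34·36 = 1)
k=2:  x_2 = 35·35+34·6·6 = 2449,  y_2 = 35·6+6·35 = 420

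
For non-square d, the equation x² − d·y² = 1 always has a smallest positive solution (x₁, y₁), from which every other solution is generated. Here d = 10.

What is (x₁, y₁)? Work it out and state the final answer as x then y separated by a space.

d=10: √d = [3; 6] (ℓ=1, odd), read p_1/q_1
step 0: (3, 1)  from 3·(1,0) + (0,1)
step 1: (19, 6)  from 6·(3,1) + (1,0)
→ (19, 6).  Check: 19²=361, 10·6²=360, difference 1.

19 6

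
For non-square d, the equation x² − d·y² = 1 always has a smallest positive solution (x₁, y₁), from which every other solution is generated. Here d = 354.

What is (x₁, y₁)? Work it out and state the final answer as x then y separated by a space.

d=354: √d = [18; 1,4,2,2,18,2,2,4,1,36] (ℓ=10, even), read p_9/q_9
i=0: a=18 ⇒ p=18, q=1
i=1: a=1 ⇒ p=19, q=1
i=2: a=4 ⇒ p=94, q=5
i=3: a=2 ⇒ p=207, q=11
…
i=5: a=18 ⇒ p=9351, q=497
i=6: a=2 ⇒ p=19210, q=1021
i=7: a=2 ⇒ p=47771, q=2539
i=8: a=4 ⇒ p=210294, q=11177
i=9: a=1 ⇒ p=258065, q=13716
fundamental: x₁=258065, y₁=13716  (since 66597544225 − 354·188128656 = 1)

258065 13716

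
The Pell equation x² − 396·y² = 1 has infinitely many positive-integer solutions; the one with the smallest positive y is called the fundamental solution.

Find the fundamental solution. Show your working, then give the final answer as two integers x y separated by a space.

√396 → a₀=19, period (1,8,1,38); ℓ=4 even so k=3
step 0: (19, 1)  from 19·(1,0) + (0,1)
step 1: (20, 1)  from 1·(19,1) + (1,0)
step 2: (179, 9)  from 8·(20,1) + (19,1)
step 3: (199, 10)  from 1·(179,9) + (20,1)
fundamental: x₁=199, y₁=10  (since 39601 − 396·100 = 1)

199 10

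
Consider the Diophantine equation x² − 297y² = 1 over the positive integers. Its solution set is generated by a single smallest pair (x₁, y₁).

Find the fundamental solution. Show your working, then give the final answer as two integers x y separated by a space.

d=297: √d = [17; 4,3,1,1,2,1,1,3,4,34] (ℓ=10, even), read p_9/q_9
step 0: (17, 1)  from 17·(1,0) + (0,1)
…
step 4: (517, 30)  from 1·(293,17) + (224,13)
…
step 8: (11357, 659)  from 3·(3171,184) + (1844,107)
step 9: (48599, 2820)  from 4·(11357,659) + (3171,184)
(x₁, y₁) = (48599, 2820);  48599² − 297·2820² = 1 ✓

48599 2820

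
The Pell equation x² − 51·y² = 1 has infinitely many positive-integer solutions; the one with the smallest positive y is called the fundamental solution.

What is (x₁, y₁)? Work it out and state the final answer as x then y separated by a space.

50 7

√51 = [7; 7,14, …], period ℓ=2 (even) → k=1
k=0  a_k=7  p_k/q_k = 7/1
k=1  a_k=7  p_k/q_k = 50/7
→ (50, 7).  Check: 50²=2500, 51·7²=2499, difference 1.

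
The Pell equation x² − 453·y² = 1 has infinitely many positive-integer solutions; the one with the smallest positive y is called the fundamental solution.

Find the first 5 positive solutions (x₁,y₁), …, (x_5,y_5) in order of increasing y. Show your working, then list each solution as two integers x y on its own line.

1653751 77700
5469784740001 256992905400
18091323967121133751 850004548596233100
59837090203895614338960001 2811391744490881177810800
197911295523547060893371760093751 9298683817686228472822980388500

√453 = [21; 3,1,1,10,14,10,1,1,3,42, …], period ℓ=10 (even) → k=9
k=0  a_k=21  p_k/q_k = 21/1
…
k=3  a_k=1  p_k/q_k = 149/7
…
k=5  a_k=14  p_k/q_k = 22199/1043
k=6  a_k=10  p_k/q_k = 223565/10504
k=7  a_k=1  p_k/q_k = 245764/11547
k=8  a_k=1  p_k/q_k = 469329/22051
k=9  a_k=3  p_k/q_k = 1653751/77700
→ (1653751, 77700).  Check: 1653751²=2734892370001, 453·77700²=2734892370000, difference 1.
(x_2, y_2) = (1653751·1653751 + 453·77700·77700, 1653751·77700 + 77700·1653751) = (5469784740001, 256992905400)
(x_3, y_3) = (1653751·5469784740001 + 453·77700·256992905400, 1653751·256992905400 + 77700·5469784740001) = (18091323967121133751, 850004548596233100)
(x_4, y_4) = (1653751·18091323967121133751 + 453·77700·850004548596233100, 1653751·850004548596233100 + 77700·18091323967121133751) = (59837090203895614338960001, 2811391744490881177810800)
(x_5, y_5) = (1653751·59837090203895614338960001 + 453·77700·2811391744490881177810800, 1653751·2811391744490881177810800 + 77700·59837090203895614338960001) = (197911295523547060893371760093751, 9298683817686228472822980388500)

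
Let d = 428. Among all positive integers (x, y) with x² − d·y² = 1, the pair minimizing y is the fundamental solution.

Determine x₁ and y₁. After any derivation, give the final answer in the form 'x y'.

√428 = [20; 1,2,4,1,5,10,5,1,4,2,1,40, …], period ℓ=12 (even) → k=11
i=0: a=20 ⇒ p=20, q=1
i=1: a=1 ⇒ p=21, q=1
…
i=5: a=5 ⇒ p=1924, q=93
…
i=7: a=5 ⇒ p=99779, q=4823
…
i=10: a=2 ⇒ p=1273708, q=61567
i=11: a=1 ⇒ p=1850887, q=89466
→ (1850887, 89466).  Check: 1850887²=3425782686769, 428·89466²=3425782686768, difference 1.

1850887 89466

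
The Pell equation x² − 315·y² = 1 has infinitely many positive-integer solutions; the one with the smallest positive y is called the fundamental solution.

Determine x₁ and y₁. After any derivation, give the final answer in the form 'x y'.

[17; 1,2,1,34] for √315; ℓ=4 ⇒ convergent index 3
a_0=17:  p_0=17·1+0=17,  q_0=17·0+1=1
…
a_2=2:  p_2=2·18+17=53,  q_2=2·1+1=3
a_3=1:  p_3=1·53+18=71,  q_3=1·3+1=4
(x₁, y₁) = (71, 4);  71² − 315·4² = 1 ✓

71 4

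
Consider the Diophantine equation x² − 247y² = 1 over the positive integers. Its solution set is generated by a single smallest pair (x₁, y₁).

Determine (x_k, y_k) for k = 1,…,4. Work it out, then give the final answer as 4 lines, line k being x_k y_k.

85292 5427
14549450527 925759368
2481903468612476 157919736025485
423373021275241155457 26938580249245573872

√247 → a₀=15, period (1,2,1,1,9,1,9,1,1,2,1,30); ℓ=12 even so k=11
k=0  a_k=15  p_k/q_k = 15/1
…
k=3  a_k=1  p_k/q_k = 63/4
…
k=10  a_k=2  p_k/q_k = 61089/3887
k=11  a_k=1  p_k/q_k = 85292/5427
fundamental: x₁=85292, y₁=5427  (since 7274725264 − 247·29452329 = 1)
(85292+5427√247)^2 = 14549450527 + 925759368√247
(85292+5427√247)^3 = 2481903468612476 + 157919736025485√247
(85292+5427√247)^4 = 423373021275241155457 + 26938580249245573872√247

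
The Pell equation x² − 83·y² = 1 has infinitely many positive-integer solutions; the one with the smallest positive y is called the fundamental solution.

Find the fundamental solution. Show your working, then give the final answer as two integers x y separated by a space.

82 9

√83 = [9; 9,18, …], period ℓ=2 (even) → k=1
i=0: a=9 ⇒ p=9, q=1
i=1: a=9 ⇒ p=82, q=9
→ (82, 9).  Check: 82²=6724, 83·9²=6723, difference 1.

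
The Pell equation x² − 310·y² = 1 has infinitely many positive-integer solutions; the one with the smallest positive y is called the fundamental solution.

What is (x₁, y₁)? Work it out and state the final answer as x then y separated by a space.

√310 → a₀=17, period (1,1,1,1,5,…,1,1,34); ℓ=16 even so k=15
i=0: a=17 ⇒ p=17, q=1
…
i=2: a=1 ⇒ p=35, q=2
i=3: a=1 ⇒ p=53, q=3
i=4: a=1 ⇒ p=88, q=5
i=5: a=5 ⇒ p=493, q=28
…
i=7: a=1 ⇒ p=2060, q=117
i=8: a=2 ⇒ p=5687, q=323
i=9: a=1 ⇒ p=7747, q=440
i=10: a=3 ⇒ p=28928, q=1643
i=11: a=5 ⇒ p=152387, q=8655
i=12: a=1 ⇒ p=181315, q=10298
i=13: a=1 ⇒ p=333702, q=18953
i=14: a=1 ⇒ p=515017, q=29251
i=15: a=1 ⇒ p=848719, q=48204
(x₁, y₁) = (848719, 48204);  848719² − 310·48204² = 1 ✓

848719 48204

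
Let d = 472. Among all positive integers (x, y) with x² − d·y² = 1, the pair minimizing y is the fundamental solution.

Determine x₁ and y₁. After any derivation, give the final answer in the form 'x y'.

√472 → a₀=21, period (1,2,1,1,1,…,2,1,42); ℓ=14 even so k=13
a_0=21:  p_0=21·1+0=21,  q_0=21·0+1=1
…
a_4=1:  p_4=1·87+65=152,  q_4=1·4+3=7
…
a_8=4:  p_8=4·5779+1108=24224,  q_8=4·266+51=1115
a_9=1:  p_9=1·24224+5779=30003,  q_9=1·1115+266=1381
a_10=1:  p_10=1·30003+24224=54227,  q_10=1·1381+1115=2496
a_11=1:  p_11=1·54227+30003=84230,  q_11=1·2496+1381=3877
a_12=2:  p_12=2·84230+54227=222687,  q_12=2·3877+2496=10250
a_13=1:  p_13=1·222687+84230=306917,  q_13=1·10250+3877=14127
fundamental: x₁=306917, y₁=14127  (since 94198044889 − 472·199572129 = 1)

306917 14127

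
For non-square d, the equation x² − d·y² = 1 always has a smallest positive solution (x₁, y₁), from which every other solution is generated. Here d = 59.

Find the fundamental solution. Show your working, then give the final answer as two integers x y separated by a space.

530 69

√59 → a₀=7, period (1,2,7,2,1,14); ℓ=6 even so k=5
i=0: a=7 ⇒ p=7, q=1
i=1: a=1 ⇒ p=8, q=1
i=2: a=2 ⇒ p=23, q=3
i=3: a=7 ⇒ p=169, q=22
i=4: a=2 ⇒ p=361, q=47
i=5: a=1 ⇒ p=530, q=69
→ (530, 69).  Check: 530²=280900, 59·69²=280899, difference 1.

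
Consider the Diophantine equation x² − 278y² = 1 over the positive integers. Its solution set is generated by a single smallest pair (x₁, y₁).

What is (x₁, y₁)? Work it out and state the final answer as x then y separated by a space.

d=278: √d = [16; 1,2,16,2,1,32] (ℓ=6, even), read p_5/q_5
k=0  a_k=16  p_k/q_k = 16/1
…
k=2  a_k=2  p_k/q_k = 50/3
k=3  a_k=16  p_k/q_k = 817/49
k=4  a_k=2  p_k/q_k = 1684/101
k=5  a_k=1  p_k/q_k = 2501/150
(x₁, y₁) = (2501, 150);  2501² − 278·150² = 1 ✓

2501 150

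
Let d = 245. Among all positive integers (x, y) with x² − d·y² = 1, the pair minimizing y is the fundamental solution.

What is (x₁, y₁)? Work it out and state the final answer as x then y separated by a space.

51841 3312

√245 = [15; 1,1,1,7,6,7,1,1,1,30, …], period ℓ=10 (even) → k=9
i=0: a=15 ⇒ p=15, q=1
i=1: a=1 ⇒ p=16, q=1
…
i=6: a=7 ⇒ p=15809, q=1010
…
i=8: a=1 ⇒ p=33825, q=2161
i=9: a=1 ⇒ p=51841, q=3312
(x₁, y₁) = (51841, 3312);  51841² − 245·3312² = 1 ✓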